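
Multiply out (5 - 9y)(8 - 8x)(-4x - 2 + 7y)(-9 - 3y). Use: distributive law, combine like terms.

(5 - 9y)(8 - 8x)(-4x - 2 + 7y)(-9 - 3y)
= (40 - 40x - 72y + 72xy)(-4x - 2 + 7y)(-9 - 3y)    [distributive law]
= (-160x - 80 + 280y + 160x² + 80x - 280xy + 288xy + 144y - 504y² - 288x²y - 144xy + 504xy²)(-9 - 3y)    [distributive law]
= (-80x - 80 + 424y + 160x² - 136xy - 504y² - 288x²y + 504xy²)(-9 - 3y)    [combine like terms]
= 720x + 240xy + 720 + 240y - 3816y - 1272y² - 1440x² - 480x²y + 1224xy + 408xy² + 4536y² + 1512y³ + 2592x²y + 864x²y² - 4536xy² - 1512xy³    [distributive law]
= 720x + 1464xy + 720 - 3576y + 3264y² - 1440x² + 2112x²y - 4128xy² + 1512y³ + 864x²y² - 1512xy³    [combine like terms]

720x + 1464xy + 720 - 3576y + 3264y² - 1440x² + 2112x²y - 4128xy² + 1512y³ + 864x²y² - 1512xy³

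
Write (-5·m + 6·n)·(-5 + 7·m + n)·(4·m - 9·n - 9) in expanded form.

(-5·m + 6·n)·(-5 + 7·m + n)·(4·m - 9·n - 9)
= (25·m - 35·m^2 - 5·m·n - 30·n + 42·m·n + 6·n^2)·(4·m - 9·n - 9)    [distributive law]
= (25·m - 35·m^2 + 37·m·n - 30·n + 6·n^2)·(4·m - 9·n - 9)    [combine like terms]
= 100·m^2 - 225·m·n - 225·m - 140·m^3 + 315·m^2·n + 315·m^2 + 148·m^2·n - 333·m·n^2 - 333·m·n - 120·m·n + 270·n^2 + 270·n + 24·m·n^2 - 54·n^3 - 54·n^2    [distributive law]
= 415·m^2 - 678·m·n - 225·m - 140·m^3 + 463·m^2·n - 309·m·n^2 + 216·n^2 + 270·n - 54·n^3    [combine like terms]

415·m^2 - 678·m·n - 225·m - 140·m^3 + 463·m^2·n - 309·m·n^2 + 216·n^2 + 270·n - 54·n^3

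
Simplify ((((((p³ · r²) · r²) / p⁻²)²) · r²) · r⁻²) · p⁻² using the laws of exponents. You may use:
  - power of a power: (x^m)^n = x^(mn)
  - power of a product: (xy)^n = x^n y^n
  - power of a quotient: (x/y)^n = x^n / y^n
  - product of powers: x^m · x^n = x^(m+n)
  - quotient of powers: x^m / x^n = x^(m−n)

p⁸r⁸

((((((p³ · r²) · r²) / p⁻²)²) · r²) · r⁻²) · p⁻²
= ((((((p³ · r²) · r²)²) / ((p⁻²)²)) · r²) · r⁻²) · p⁻²    [power of a quotient]
= ((((((p³ · r²)²) · ((r²)²)) / ((p⁻²)²)) · r²) · r⁻²) · p⁻²    [power of a product]
= (((((((p³)²) · ((r²)²)) · ((r²)²)) / ((p⁻²)²)) · r²) · r⁻²) · p⁻²    [power of a product]
= (((((p⁶ · ((r²)²)) · ((r²)²)) / ((p⁻²)²)) · r²) · r⁻²) · p⁻²    [power of a power]
= (((((p⁶ · r⁴) · ((r²)²)) / ((p⁻²)²)) · r²) · r⁻²) · p⁻²    [power of a power]
= (((((p⁶ · r⁴) · r⁴) / ((p⁻²)²)) · r²) · r⁻²) · p⁻²    [power of a power]
= (((((p⁶ · r⁴) · r⁴) / p⁻⁴) · r²) · r⁻²) · p⁻²    [power of a power]
= p⁸r⁸    [quotient of powers; product of powers]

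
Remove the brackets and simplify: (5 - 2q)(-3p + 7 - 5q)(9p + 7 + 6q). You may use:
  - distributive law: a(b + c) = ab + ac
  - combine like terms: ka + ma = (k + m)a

(5 - 2q)(-3p + 7 - 5q)(9p + 7 + 6q)
= (-15p + 35 - 25q + 6pq - 14q + 10q^2)(9p + 7 + 6q)    [distributive law]
= (-15p + 35 - 39q + 6pq + 10q^2)(9p + 7 + 6q)    [combine like terms]
= -135p^2 - 105p - 90pq + 315p + 245 + 210q - 351pq - 273q - 234q^2 + 54p^2q + 42pq + 36pq^2 + 90pq^2 + 70q^2 + 60q^3    [distributive law]
= -135p^2 + 210p - 399pq + 245 - 63q - 164q^2 + 54p^2q + 126pq^2 + 60q^3    [combine like terms]

-135p^2 + 210p - 399pq + 245 - 63q - 164q^2 + 54p^2q + 126pq^2 + 60q^3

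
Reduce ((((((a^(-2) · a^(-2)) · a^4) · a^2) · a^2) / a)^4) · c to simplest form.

a^12·c

((((((a^(-2) · a^(-2)) · a^4) · a^2) · a^2) / a)^4) · c
= ((((((a^(-2) · a^(-2)) · a^4) · a^2) · a^2)^4) / (a^4)) · c    [power of a quotient]
= ((((((a^(-2) · a^(-2)) · a^4) · a^2)^4) · ((a^2)^4)) / (a^4)) · c    [power of a product]
= ((((((a^(-2) · a^(-2)) · a^4)^4) · ((a^2)^4)) · ((a^2)^4)) / (a^4)) · c    [power of a product]
= ((((((a^(-2) · a^(-2))^4) · ((a^4)^4)) · ((a^2)^4)) · ((a^2)^4)) / (a^4)) · c    [power of a product]
= (((((((a^(-2))^4) · ((a^(-2))^4)) · ((a^4)^4)) · ((a^2)^4)) · ((a^2)^4)) / (a^4)) · c    [power of a product]
= (((((a^(-8) · ((a^(-2))^4)) · ((a^4)^4)) · ((a^2)^4)) · ((a^2)^4)) / (a^4)) · c    [power of a power]
= (((((a^(-8) · a^(-8)) · ((a^4)^4)) · ((a^2)^4)) · ((a^2)^4)) / (a^4)) · c    [power of a power]
= ((((a^(-16) · ((a^4)^4)) · ((a^2)^4)) · ((a^2)^4)) / (a^4)) · c    [product of powers]
= ((((a^(-16) · a^16) · ((a^2)^4)) · ((a^2)^4)) / (a^4)) · c    [power of a power]
= (((a^0 · ((a^2)^4)) · ((a^2)^4)) / (a^4)) · c    [product of powers]
= (((a^0 · a^8) · ((a^2)^4)) / (a^4)) · c    [power of a power]
= ((a^8 · ((a^2)^4)) / (a^4)) · c    [product of powers]
= ((a^8 · a^8) / (a^4)) · c    [power of a power]
= (a^16 / (a^4)) · c    [product of powers]
= a^12 · c    [quotient of powers]
= a^12·c    [rearrange]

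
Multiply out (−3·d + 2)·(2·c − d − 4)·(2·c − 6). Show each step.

−12·c²·d + 56·c·d + 6·c·d² − 18·d² − 60·d + 8·c² − 40·c + 48

(−3·d + 2)·(2·c − d − 4)·(2·c − 6)
= (−6·c·d + 3·d² + 12·d + 4·c − 2·d − 8)·(2·c − 6)    [distributive law]
= (−6·c·d + 3·d² + 10·d + 4·c − 8)·(2·c − 6)    [combine like terms]
= −12·c²·d + 36·c·d + 6·c·d² − 18·d² + 20·c·d − 60·d + 8·c² − 24·c − 16·c + 48    [distributive law]
= −12·c²·d + 56·c·d + 6·c·d² − 18·d² − 60·d + 8·c² − 40·c + 48    [combine like terms]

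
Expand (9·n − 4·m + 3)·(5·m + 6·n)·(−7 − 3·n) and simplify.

(9·n − 4·m + 3)·(5·m + 6·n)·(−7 − 3·n)
= (45·m·n + 54·n² − 20·m² − 24·m·n + 15·m + 18·n)·(−7 − 3·n)    [distributive law]
= (21·m·n + 54·n² − 20·m² + 15·m + 18·n)·(−7 − 3·n)    [combine like terms]
= −147·m·n − 63·m·n² − 378·n² − 162·n³ + 140·m² + 60·m²·n − 105·m − 45·m·n − 126·n − 54·n²    [distributive law]
= −192·m·n − 63·m·n² − 432·n² − 162·n³ + 140·m² + 60·m²·n − 105·m − 126·n    [combine like terms]

−192·m·n − 63·m·n² − 432·n² − 162·n³ + 140·m² + 60·m²·n − 105·m − 126·n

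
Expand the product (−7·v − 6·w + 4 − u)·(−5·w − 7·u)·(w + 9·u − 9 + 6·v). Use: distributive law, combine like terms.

215·v·w² + 646·u·v·w − 435·v·w + 210·v²·w + 483·u²·v − 609·u·v + 294·u·v² + 30·w³ + 317·u·w² − 290·w² + 430·u²·w − 631·u·w + 180·w − 315·u² + 252·u + 63·u³

(−7·v − 6·w + 4 − u)·(−5·w − 7·u)·(w + 9·u − 9 + 6·v)
= (35·v·w + 49·u·v + 30·w² + 42·u·w − 20·w − 28·u + 5·u·w + 7·u²)·(w + 9·u − 9 + 6·v)    [distributive law]
= (35·v·w + 49·u·v + 30·w² + 47·u·w − 20·w − 28·u + 7·u²)·(w + 9·u − 9 + 6·v)    [combine like terms]
= 35·v·w² + 315·u·v·w − 315·v·w + 210·v²·w + 49·u·v·w + 441·u²·v − 441·u·v + 294·u·v² + 30·w³ + 270·u·w² − 270·w² + 180·v·w² + 47·u·w² + 423·u²·w − 423·u·w + 282·u·v·w − 20·w² − 180·u·w + 180·w − 120·v·w − 28·u·w − 252·u² + 252·u − 168·u·v + 7·u²·w + 63·u³ − 63·u² + 42·u²·v    [distributive law]
= 215·v·w² + 646·u·v·w − 435·v·w + 210·v²·w + 483·u²·v − 609·u·v + 294·u·v² + 30·w³ + 317·u·w² − 290·w² + 430·u²·w − 631·u·w + 180·w − 315·u² + 252·u + 63·u³    [combine like terms]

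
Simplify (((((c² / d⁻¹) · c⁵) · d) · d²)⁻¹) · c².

(((((c² / d⁻¹) · c⁵) · d) · d²)⁻¹) · c²
= (((((c² / d⁻¹) · c⁵) · d)⁻¹) · ((d²)⁻¹)) · c²    [power of a product]
= (((((c² / d⁻¹) · c⁵)⁻¹) · (d⁻¹)) · ((d²)⁻¹)) · c²    [power of a product]
= (((((c² / d⁻¹)⁻¹) · ((c⁵)⁻¹)) · (d⁻¹)) · ((d²)⁻¹)) · c²    [power of a product]
= ((((((c²)⁻¹) / ((d⁻¹)⁻¹)) · ((c⁵)⁻¹)) · (d⁻¹)) · ((d²)⁻¹)) · c²    [power of a quotient]
= ((((c⁻² / ((d⁻¹)⁻¹)) · ((c⁵)⁻¹)) · (d⁻¹)) · ((d²)⁻¹)) · c²    [power of a power]
= ((((c⁻² / d) · ((c⁵)⁻¹)) · (d⁻¹)) · ((d²)⁻¹)) · c²    [power of a power]
= ((((c⁻² / d) · c⁻⁵) · (d⁻¹)) · ((d²)⁻¹)) · c²    [power of a power]
= ((((c⁻² / d) · c⁻⁵) · d⁻¹) · d⁻²) · c²    [power of a power]
= c⁻⁵d⁻⁴    [quotient of powers; product of powers]

c⁻⁵d⁻⁴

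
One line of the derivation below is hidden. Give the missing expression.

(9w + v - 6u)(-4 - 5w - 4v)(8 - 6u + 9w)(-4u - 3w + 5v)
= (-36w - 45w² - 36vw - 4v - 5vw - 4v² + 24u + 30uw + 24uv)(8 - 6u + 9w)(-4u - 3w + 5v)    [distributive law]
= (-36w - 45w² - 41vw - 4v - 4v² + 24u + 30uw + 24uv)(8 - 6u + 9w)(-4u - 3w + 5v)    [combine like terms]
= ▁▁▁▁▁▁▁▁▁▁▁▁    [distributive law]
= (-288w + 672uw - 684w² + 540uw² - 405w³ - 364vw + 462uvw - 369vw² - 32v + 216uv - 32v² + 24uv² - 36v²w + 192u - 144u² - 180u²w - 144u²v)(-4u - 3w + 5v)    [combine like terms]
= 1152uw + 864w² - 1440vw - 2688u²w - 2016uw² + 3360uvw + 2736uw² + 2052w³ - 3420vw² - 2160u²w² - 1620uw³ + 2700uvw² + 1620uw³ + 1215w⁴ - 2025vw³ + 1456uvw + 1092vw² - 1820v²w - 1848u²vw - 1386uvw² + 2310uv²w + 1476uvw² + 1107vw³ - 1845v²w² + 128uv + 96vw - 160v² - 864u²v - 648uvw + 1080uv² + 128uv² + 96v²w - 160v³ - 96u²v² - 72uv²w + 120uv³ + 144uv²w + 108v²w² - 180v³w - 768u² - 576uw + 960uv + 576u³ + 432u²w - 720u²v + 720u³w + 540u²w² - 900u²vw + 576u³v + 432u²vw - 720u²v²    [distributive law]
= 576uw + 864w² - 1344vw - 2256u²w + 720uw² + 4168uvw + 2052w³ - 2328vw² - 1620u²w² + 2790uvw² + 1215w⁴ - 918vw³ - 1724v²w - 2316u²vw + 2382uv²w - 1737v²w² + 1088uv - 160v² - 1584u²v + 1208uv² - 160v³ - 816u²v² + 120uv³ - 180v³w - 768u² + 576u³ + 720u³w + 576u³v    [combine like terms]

After distributive law, the bracketed line is:

(-288w + 216uw - 324w² - 360w² + 270uw² - 405w³ - 328vw + 246uvw - 369vw² - 32v + 24uv - 36vw - 32v² + 24uv² - 36v²w + 192u - 144u² + 216uw + 240uw - 180u²w + 270uw² + 192uv - 144u²v + 216uvw)(-4u - 3w + 5v)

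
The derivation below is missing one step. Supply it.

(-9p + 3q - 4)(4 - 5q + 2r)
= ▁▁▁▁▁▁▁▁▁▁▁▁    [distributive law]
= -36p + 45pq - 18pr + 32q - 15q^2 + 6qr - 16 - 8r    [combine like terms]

After distributive law, the bracketed line is:

-36p + 45pq - 18pr + 12q - 15q^2 + 6qr - 16 + 20q - 8r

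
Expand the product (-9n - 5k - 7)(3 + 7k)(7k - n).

-125kn + 27n^2 - 406k^2n + 63kn^2 - 448k^2 - 245k^3 - 147k + 21n

(-9n - 5k - 7)(3 + 7k)(7k - n)
= (-27n - 63kn - 15k - 35k^2 - 21 - 49k)(7k - n)    [distributive law]
= (-27n - 63kn - 64k - 35k^2 - 21)(7k - n)    [combine like terms]
= -189kn + 27n^2 - 441k^2n + 63kn^2 - 448k^2 + 64kn - 245k^3 + 35k^2n - 147k + 21n    [distributive law]
= -125kn + 27n^2 - 406k^2n + 63kn^2 - 448k^2 - 245k^3 - 147k + 21n    [combine like terms]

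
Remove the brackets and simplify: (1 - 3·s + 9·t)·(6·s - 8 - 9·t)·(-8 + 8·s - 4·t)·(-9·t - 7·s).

(1 - 3·s + 9·t)·(6·s - 8 - 9·t)·(-8 + 8·s - 4·t)·(-9·t - 7·s)
= (6·s - 8 - 9·t - 18·s^2 + 24·s + 27·s·t + 54·s·t - 72·t - 81·t^2)·(-8 + 8·s - 4·t)·(-9·t - 7·s)    [distributive law]
= (30·s - 8 - 81·t - 18·s^2 + 81·s·t - 81·t^2)·(-8 + 8·s - 4·t)·(-9·t - 7·s)    [combine like terms]
= (-240·s + 240·s^2 - 120·s·t + 64 - 64·s + 32·t + 648·t - 648·s·t + 324·t^2 + 144·s^2 - 144·s^3 + 72·s^2·t - 648·s·t + 648·s^2·t - 324·s·t^2 + 648·t^2 - 648·s·t^2 + 324·t^3)·(-9·t - 7·s)    [distributive law]
= (-304·s + 384·s^2 - 1416·s·t + 64 + 680·t + 972·t^2 - 144·s^3 + 720·s^2·t - 972·s·t^2 + 324·t^3)·(-9·t - 7·s)    [combine like terms]
= 2736·s·t + 2128·s^2 - 3456·s^2·t - 2688·s^3 + 12744·s·t^2 + 9912·s^2·t - 576·t - 448·s - 6120·t^2 - 4760·s·t - 8748·t^3 - 6804·s·t^2 + 1296·s^3·t + 1008·s^4 - 6480·s^2·t^2 - 5040·s^3·t + 8748·s·t^3 + 6804·s^2·t^2 - 2916·t^4 - 2268·s·t^3    [distributive law]
= -2024·s·t + 2128·s^2 + 6456·s^2·t - 2688·s^3 + 5940·s·t^2 - 576·t - 448·s - 6120·t^2 - 8748·t^3 - 3744·s^3·t + 1008·s^4 + 324·s^2·t^2 + 6480·s·t^3 - 2916·t^4    [combine like terms]

-2024·s·t + 2128·s^2 + 6456·s^2·t - 2688·s^3 + 5940·s·t^2 - 576·t - 448·s - 6120·t^2 - 8748·t^3 - 3744·s^3·t + 1008·s^4 + 324·s^2·t^2 + 6480·s·t^3 - 2916·t^4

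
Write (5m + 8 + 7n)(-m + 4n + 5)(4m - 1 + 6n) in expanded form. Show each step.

(5m + 8 + 7n)(-m + 4n + 5)(4m - 1 + 6n)
= (-5m² + 20mn + 25m - 8m + 32n + 40 - 7mn + 28n² + 35n)(4m - 1 + 6n)    [distributive law]
= (-5m² + 13mn + 17m + 67n + 40 + 28n²)(4m - 1 + 6n)    [combine like terms]
= -20m³ + 5m² - 30m²n + 52m²n - 13mn + 78mn² + 68m² - 17m + 102mn + 268mn - 67n + 402n² + 160m - 40 + 240n + 112mn² - 28n² + 168n³    [distributive law]
= -20m³ + 73m² + 22m²n + 357mn + 190mn² + 143m + 173n + 374n² - 40 + 168n³    [combine like terms]

-20m³ + 73m² + 22m²n + 357mn + 190mn² + 143m + 173n + 374n² - 40 + 168n³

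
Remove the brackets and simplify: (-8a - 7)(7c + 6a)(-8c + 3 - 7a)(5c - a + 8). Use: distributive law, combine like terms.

2240ac^3 + 3432a^2c^2 + 5747ac^2 + 6447a^2c + 3605ac + 904a^3c + 2538a^3 + 1326a^2 - 336a^4 + 1960c^3 + 2401c^2 - 1176c - 1008a

(-8a - 7)(7c + 6a)(-8c + 3 - 7a)(5c - a + 8)
= (-56ac - 48a^2 - 49c - 42a)(-8c + 3 - 7a)(5c - a + 8)    [distributive law]
= (448ac^2 - 168ac + 392a^2c + 384a^2c - 144a^2 + 336a^3 + 392c^2 - 147c + 343ac + 336ac - 126a + 294a^2)(5c - a + 8)    [distributive law]
= (448ac^2 + 511ac + 776a^2c + 150a^2 + 336a^3 + 392c^2 - 147c - 126a)(5c - a + 8)    [combine like terms]
= 2240ac^3 - 448a^2c^2 + 3584ac^2 + 2555ac^2 - 511a^2c + 4088ac + 3880a^2c^2 - 776a^3c + 6208a^2c + 750a^2c - 150a^3 + 1200a^2 + 1680a^3c - 336a^4 + 2688a^3 + 1960c^3 - 392ac^2 + 3136c^2 - 735c^2 + 147ac - 1176c - 630ac + 126a^2 - 1008a    [distributive law]
= 2240ac^3 + 3432a^2c^2 + 5747ac^2 + 6447a^2c + 3605ac + 904a^3c + 2538a^3 + 1326a^2 - 336a^4 + 1960c^3 + 2401c^2 - 1176c - 1008a    [combine like terms]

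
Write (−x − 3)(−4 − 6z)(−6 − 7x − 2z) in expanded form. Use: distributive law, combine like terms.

(−x − 3)(−4 − 6z)(−6 − 7x − 2z)
= (4x + 6xz + 12 + 18z)(−6 − 7x − 2z)    [distributive law]
= −24x − 28x^2 − 8xz − 36xz − 42x^2z − 12xz^2 − 72 − 84x − 24z − 108z − 126xz − 36z^2    [distributive law]
= −108x − 28x^2 − 170xz − 42x^2z − 12xz^2 − 72 − 132z − 36z^2    [combine like terms]

−108x − 28x^2 − 170xz − 42x^2z − 12xz^2 − 72 − 132z − 36z^2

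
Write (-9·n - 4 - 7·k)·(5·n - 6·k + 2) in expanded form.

(-9·n - 4 - 7·k)·(5·n - 6·k + 2)
= -45·n^2 + 54·k·n - 18·n - 20·n + 24·k - 8 - 35·k·n + 42·k^2 - 14·k    [distributive law]
= -45·n^2 + 19·k·n - 38·n + 10·k - 8 + 42·k^2    [combine like terms]

-45·n^2 + 19·k·n - 38·n + 10·k - 8 + 42·k^2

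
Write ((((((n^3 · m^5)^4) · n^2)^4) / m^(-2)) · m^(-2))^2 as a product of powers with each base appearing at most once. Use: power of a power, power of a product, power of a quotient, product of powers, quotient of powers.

m^160·n^112

((((((n^3 · m^5)^4) · n^2)^4) / m^(-2)) · m^(-2))^2
= ((((((n^3 · m^5)^4) · n^2)^4) / m^(-2))^2) · ((m^(-2))^2)    [power of a product]
= ((((((n^3 · m^5)^4) · n^2)^4)^2) / ((m^(-2))^2)) · ((m^(-2))^2)    [power of a quotient]
= (((((n^3 · m^5)^4) · n^2)^8) / ((m^(-2))^2)) · ((m^(-2))^2)    [power of a power]
= (((((n^3 · m^5)^4)^8) · ((n^2)^8)) / ((m^(-2))^2)) · ((m^(-2))^2)    [power of a product]
= ((((n^3 · m^5)^32) · ((n^2)^8)) / ((m^(-2))^2)) · ((m^(-2))^2)    [power of a power]
= (((((n^3)^32) · ((m^5)^32)) · ((n^2)^8)) / ((m^(-2))^2)) · ((m^(-2))^2)    [power of a product]
= (((n^96 · ((m^5)^32)) · ((n^2)^8)) / ((m^(-2))^2)) · ((m^(-2))^2)    [power of a power]
= (((n^96 · m^160) · ((n^2)^8)) / ((m^(-2))^2)) · ((m^(-2))^2)    [power of a power]
= (((n^96 · m^160) · n^16) / ((m^(-2))^2)) · ((m^(-2))^2)    [power of a power]
= (((n^96 · m^160) · n^16) / m^(-4)) · ((m^(-2))^2)    [power of a power]
= (((n^96 · m^160) · n^16) / m^(-4)) · m^(-4)    [power of a power]
= m^160·n^112    [quotient of powers; product of powers]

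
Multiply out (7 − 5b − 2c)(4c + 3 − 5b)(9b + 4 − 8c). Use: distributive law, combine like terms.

558bc − 80c − 208c^2 − 11b + 84 − 350b^2 − 290b^2c + 8bc^2 + 225b^3 + 64c^3

(7 − 5b − 2c)(4c + 3 − 5b)(9b + 4 − 8c)
= (28c + 21 − 35b − 20bc − 15b + 25b^2 − 8c^2 − 6c + 10bc)(9b + 4 − 8c)    [distributive law]
= (22c + 21 − 50b − 10bc + 25b^2 − 8c^2)(9b + 4 − 8c)    [combine like terms]
= 198bc + 88c − 176c^2 + 189b + 84 − 168c − 450b^2 − 200b + 400bc − 90b^2c − 40bc + 80bc^2 + 225b^3 + 100b^2 − 200b^2c − 72bc^2 − 32c^2 + 64c^3    [distributive law]
= 558bc − 80c − 208c^2 − 11b + 84 − 350b^2 − 290b^2c + 8bc^2 + 225b^3 + 64c^3    [combine like terms]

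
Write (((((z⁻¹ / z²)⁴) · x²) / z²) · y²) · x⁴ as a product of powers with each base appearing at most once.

x⁶y²z⁻¹⁴

(((((z⁻¹ / z²)⁴) · x²) / z²) · y²) · x⁴
= ((((((z⁻¹)⁴) / ((z²)⁴)) · x²) / z²) · y²) · x⁴    [power of a quotient]
= ((((z⁻⁴ / ((z²)⁴)) · x²) / z²) · y²) · x⁴    [power of a power]
= ((((z⁻⁴ / z⁸) · x²) / z²) · y²) · x⁴    [power of a power]
= (((z⁻¹² · x²) / z²) · y²) · x⁴    [quotient of powers]
= x⁶y²z⁻¹⁴    [quotient of powers; product of powers]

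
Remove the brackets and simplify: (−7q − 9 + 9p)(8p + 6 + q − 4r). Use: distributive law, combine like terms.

−47pq − 51q − 7q^2 + 28qr − 18p − 54 + 36r + 72p^2 − 36pr

(−7q − 9 + 9p)(8p + 6 + q − 4r)
= −56pq − 42q − 7q^2 + 28qr − 72p − 54 − 9q + 36r + 72p^2 + 54p + 9pq − 36pr    [distributive law]
= −47pq − 51q − 7q^2 + 28qr − 18p − 54 + 36r + 72p^2 − 36pr    [combine like terms]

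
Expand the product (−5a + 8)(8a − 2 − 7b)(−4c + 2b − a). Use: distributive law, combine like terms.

160a^2c − 115a^2b + 40a^3 − 296ac + 204ab − 74a^2 − 140abc + 70ab^2 + 64c − 32b + 16a + 224bc − 112b^2

(−5a + 8)(8a − 2 − 7b)(−4c + 2b − a)
= (−40a^2 + 10a + 35ab + 64a − 16 − 56b)(−4c + 2b − a)    [distributive law]
= (−40a^2 + 74a + 35ab − 16 − 56b)(−4c + 2b − a)    [combine like terms]
= 160a^2c − 80a^2b + 40a^3 − 296ac + 148ab − 74a^2 − 140abc + 70ab^2 − 35a^2b + 64c − 32b + 16a + 224bc − 112b^2 + 56ab    [distributive law]
= 160a^2c − 115a^2b + 40a^3 − 296ac + 204ab − 74a^2 − 140abc + 70ab^2 + 64c − 32b + 16a + 224bc − 112b^2    [combine like terms]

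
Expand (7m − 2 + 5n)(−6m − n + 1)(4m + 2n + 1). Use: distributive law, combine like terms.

(7m − 2 + 5n)(−6m − n + 1)(4m + 2n + 1)
= (−42m^2 − 7mn + 7m + 12m + 2n − 2 − 30mn − 5n^2 + 5n)(4m + 2n + 1)    [distributive law]
= (−42m^2 − 37mn + 19m + 7n − 2 − 5n^2)(4m + 2n + 1)    [combine like terms]
= −168m^3 − 84m^2n − 42m^2 − 148m^2n − 74mn^2 − 37mn + 76m^2 + 38mn + 19m + 28mn + 14n^2 + 7n − 8m − 4n − 2 − 20mn^2 − 10n^3 − 5n^2    [distributive law]
= −168m^3 − 232m^2n + 34m^2 − 94mn^2 + 29mn + 11m + 9n^2 + 3n − 2 − 10n^3    [combine like terms]

−168m^3 − 232m^2n + 34m^2 − 94mn^2 + 29mn + 11m + 9n^2 + 3n − 2 − 10n^3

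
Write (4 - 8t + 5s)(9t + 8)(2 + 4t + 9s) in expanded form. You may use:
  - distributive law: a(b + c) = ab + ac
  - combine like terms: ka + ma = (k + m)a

(4 - 8t + 5s)(9t + 8)(2 + 4t + 9s)
= (36t + 32 - 72t^2 - 64t + 45st + 40s)(2 + 4t + 9s)    [distributive law]
= (-28t + 32 - 72t^2 + 45st + 40s)(2 + 4t + 9s)    [combine like terms]
= -56t - 112t^2 - 252st + 64 + 128t + 288s - 144t^2 - 288t^3 - 648st^2 + 90st + 180st^2 + 405s^2t + 80s + 160st + 360s^2    [distributive law]
= 72t - 256t^2 - 2st + 64 + 368s - 288t^3 - 468st^2 + 405s^2t + 360s^2    [combine like terms]

72t - 256t^2 - 2st + 64 + 368s - 288t^3 - 468st^2 + 405s^2t + 360s^2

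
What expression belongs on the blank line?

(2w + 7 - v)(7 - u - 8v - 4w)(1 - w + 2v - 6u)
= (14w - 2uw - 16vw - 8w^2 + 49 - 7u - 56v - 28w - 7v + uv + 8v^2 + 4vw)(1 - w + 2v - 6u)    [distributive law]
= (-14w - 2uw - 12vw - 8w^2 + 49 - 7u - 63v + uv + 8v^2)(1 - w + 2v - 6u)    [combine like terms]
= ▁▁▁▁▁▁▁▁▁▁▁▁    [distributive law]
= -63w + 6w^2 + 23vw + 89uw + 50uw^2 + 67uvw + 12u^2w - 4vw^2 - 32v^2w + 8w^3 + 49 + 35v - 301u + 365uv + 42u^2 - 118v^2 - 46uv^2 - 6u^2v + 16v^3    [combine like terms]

By distributive law:

-14w + 14w^2 - 28vw + 84uw - 2uw + 2uw^2 - 4uvw + 12u^2w - 12vw + 12vw^2 - 24v^2w + 72uvw - 8w^2 + 8w^3 - 16vw^2 + 48uw^2 + 49 - 49w + 98v - 294u - 7u + 7uw - 14uv + 42u^2 - 63v + 63vw - 126v^2 + 378uv + uv - uvw + 2uv^2 - 6u^2v + 8v^2 - 8v^2w + 16v^3 - 48uv^2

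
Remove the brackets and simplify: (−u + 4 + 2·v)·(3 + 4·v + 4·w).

(−u + 4 + 2·v)·(3 + 4·v + 4·w)
= −3·u − 4·u·v − 4·u·w + 12 + 16·v + 16·w + 6·v + 8·v^2 + 8·v·w    [distributive law]
= −3·u − 4·u·v − 4·u·w + 12 + 22·v + 16·w + 8·v^2 + 8·v·w    [combine like terms]

−3·u − 4·u·v − 4·u·w + 12 + 22·v + 16·w + 8·v^2 + 8·v·w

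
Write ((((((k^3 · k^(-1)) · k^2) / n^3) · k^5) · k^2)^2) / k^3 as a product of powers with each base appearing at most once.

k^19n^(-6)

((((((k^3 · k^(-1)) · k^2) / n^3) · k^5) · k^2)^2) / k^3
= ((((((k^3 · k^(-1)) · k^2) / n^3) · k^5)^2) · ((k^2)^2)) / k^3    [power of a product]
= ((((((k^3 · k^(-1)) · k^2) / n^3)^2) · ((k^5)^2)) · ((k^2)^2)) / k^3    [power of a product]
= ((((((k^3 · k^(-1)) · k^2)^2) / ((n^3)^2)) · ((k^5)^2)) · ((k^2)^2)) / k^3    [power of a quotient]
= ((((((k^3 · k^(-1))^2) · ((k^2)^2)) / ((n^3)^2)) · ((k^5)^2)) · ((k^2)^2)) / k^3    [power of a product]
= (((((((k^3)^2) · ((k^(-1))^2)) · ((k^2)^2)) / ((n^3)^2)) · ((k^5)^2)) · ((k^2)^2)) / k^3    [power of a product]
= (((((k^6 · ((k^(-1))^2)) · ((k^2)^2)) / ((n^3)^2)) · ((k^5)^2)) · ((k^2)^2)) / k^3    [power of a power]
= (((((k^6 · k^(-2)) · ((k^2)^2)) / ((n^3)^2)) · ((k^5)^2)) · ((k^2)^2)) / k^3    [power of a power]
= ((((k^4 · ((k^2)^2)) / ((n^3)^2)) · ((k^5)^2)) · ((k^2)^2)) / k^3    [product of powers]
= ((((k^4 · k^4) / ((n^3)^2)) · ((k^5)^2)) · ((k^2)^2)) / k^3    [power of a power]
= (((k^8 / ((n^3)^2)) · ((k^5)^2)) · ((k^2)^2)) / k^3    [product of powers]
= (((k^8 / n^6) · ((k^5)^2)) · ((k^2)^2)) / k^3    [power of a power]
= (((k^8 / n^6) · k^10) · ((k^2)^2)) / k^3    [power of a power]
= (((k^8 / n^6) · k^10) · k^4) / k^3    [power of a power]
= k^19n^(-6)    [quotient of powers; product of powers]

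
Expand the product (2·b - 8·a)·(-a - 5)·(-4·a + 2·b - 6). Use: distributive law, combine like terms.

24·a^2·b - 4·a·b^2 + 132·a·b - 20·b^2 + 60·b - 32·a^3 - 208·a^2 - 240·a

(2·b - 8·a)·(-a - 5)·(-4·a + 2·b - 6)
= (-2·a·b - 10·b + 8·a^2 + 40·a)·(-4·a + 2·b - 6)    [distributive law]
= 8·a^2·b - 4·a·b^2 + 12·a·b + 40·a·b - 20·b^2 + 60·b - 32·a^3 + 16·a^2·b - 48·a^2 - 160·a^2 + 80·a·b - 240·a    [distributive law]
= 24·a^2·b - 4·a·b^2 + 132·a·b - 20·b^2 + 60·b - 32·a^3 - 208·a^2 - 240·a    [combine like terms]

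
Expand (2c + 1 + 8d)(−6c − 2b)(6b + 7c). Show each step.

−100bc^2 − 84c^3 − 24b^2c − 50bc − 42c^2 − 12b^2 − 400bcd − 336c^2d − 96b^2d

(2c + 1 + 8d)(−6c − 2b)(6b + 7c)
= (−12c^2 − 4bc − 6c − 2b − 48cd − 16bd)(6b + 7c)    [distributive law]
= −72bc^2 − 84c^3 − 24b^2c − 28bc^2 − 36bc − 42c^2 − 12b^2 − 14bc − 288bcd − 336c^2d − 96b^2d − 112bcd    [distributive law]
= −100bc^2 − 84c^3 − 24b^2c − 50bc − 42c^2 − 12b^2 − 400bcd − 336c^2d − 96b^2d    [combine like terms]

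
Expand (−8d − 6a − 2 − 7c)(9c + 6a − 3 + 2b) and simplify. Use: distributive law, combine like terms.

−72cd − 48ad + 24d − 16bd − 96ac − 36a^2 + 6a − 12ab + 3c + 6 − 4b − 63c^2 − 14bc

(−8d − 6a − 2 − 7c)(9c + 6a − 3 + 2b)
= −72cd − 48ad + 24d − 16bd − 54ac − 36a^2 + 18a − 12ab − 18c − 12a + 6 − 4b − 63c^2 − 42ac + 21c − 14bc    [distributive law]
= −72cd − 48ad + 24d − 16bd − 96ac − 36a^2 + 6a − 12ab + 3c + 6 − 4b − 63c^2 − 14bc    [combine like terms]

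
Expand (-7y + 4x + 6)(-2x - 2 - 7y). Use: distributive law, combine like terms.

-14xy - 28y + 49y^2 - 8x^2 - 20x - 12

(-7y + 4x + 6)(-2x - 2 - 7y)
= 14xy + 14y + 49y^2 - 8x^2 - 8x - 28xy - 12x - 12 - 42y    [distributive law]
= -14xy - 28y + 49y^2 - 8x^2 - 20x - 12    [combine like terms]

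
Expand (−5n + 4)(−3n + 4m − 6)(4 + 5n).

150n² + 75n³ − 100mn² − 48n + 64m − 96

(−5n + 4)(−3n + 4m − 6)(4 + 5n)
= (15n² − 20mn + 30n − 12n + 16m − 24)(4 + 5n)    [distributive law]
= (15n² − 20mn + 18n + 16m − 24)(4 + 5n)    [combine like terms]
= 60n² + 75n³ − 80mn − 100mn² + 72n + 90n² + 64m + 80mn − 96 − 120n    [distributive law]
= 150n² + 75n³ − 100mn² − 48n + 64m − 96    [combine like terms]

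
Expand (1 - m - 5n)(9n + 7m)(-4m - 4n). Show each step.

(1 - m - 5n)(9n + 7m)(-4m - 4n)
= (9n + 7m - 9mn - 7m^2 - 45n^2 - 35mn)(-4m - 4n)    [distributive law]
= (9n + 7m - 44mn - 7m^2 - 45n^2)(-4m - 4n)    [combine like terms]
= -36mn - 36n^2 - 28m^2 - 28mn + 176m^2n + 176mn^2 + 28m^3 + 28m^2n + 180mn^2 + 180n^3    [distributive law]
= -64mn - 36n^2 - 28m^2 + 204m^2n + 356mn^2 + 28m^3 + 180n^3    [combine like terms]

-64mn - 36n^2 - 28m^2 + 204m^2n + 356mn^2 + 28m^3 + 180n^3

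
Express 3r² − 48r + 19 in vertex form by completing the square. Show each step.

3r² − 48r + 19
= 3(r² − 16r) + 19    [factor out 3 from the r-terms]
= 3(r² − 16r + 64 − 64) + 19    [add and subtract 64 inside the bracket]
= 3(r − 8)² − 192 + 19    [perfect-square identity]
= 3(r − 8)² − 173    [combine constants]

3(r − 8)² − 173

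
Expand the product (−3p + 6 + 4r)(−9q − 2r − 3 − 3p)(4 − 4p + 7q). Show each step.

(−3p + 6 + 4r)(−9q − 2r − 3 − 3p)(4 − 4p + 7q)
= (27pq + 6pr + 9p + 9p^2 − 54q − 12r − 18 − 18p − 36qr − 8r^2 − 12r − 12pr)(4 − 4p + 7q)    [distributive law]
= (27pq − 6pr − 9p + 9p^2 − 54q − 24r − 18 − 36qr − 8r^2)(4 − 4p + 7q)    [combine like terms]
= 108pq − 108p^2q + 189pq^2 − 24pr + 24p^2r − 42pqr − 36p + 36p^2 − 63pq + 36p^2 − 36p^3 + 63p^2q − 216q + 216pq − 378q^2 − 96r + 96pr − 168qr − 72 + 72p − 126q − 144qr + 144pqr − 252q^2r − 32r^2 + 32pr^2 − 56qr^2    [distributive law]
= 261pq − 45p^2q + 189pq^2 + 72pr + 24p^2r + 102pqr + 36p + 72p^2 − 36p^3 − 342q − 378q^2 − 96r − 312qr − 72 − 252q^2r − 32r^2 + 32pr^2 − 56qr^2    [combine like terms]

261pq − 45p^2q + 189pq^2 + 72pr + 24p^2r + 102pqr + 36p + 72p^2 − 36p^3 − 342q − 378q^2 − 96r − 312qr − 72 − 252q^2r − 32r^2 + 32pr^2 − 56qr^2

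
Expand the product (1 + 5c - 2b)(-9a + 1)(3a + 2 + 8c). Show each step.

-27a² - 15a - 147ac + 2 + 18c - 135a²c - 360ac² + 40c² + 54a²b + 30ab + 144abc - 4b - 16bc

(1 + 5c - 2b)(-9a + 1)(3a + 2 + 8c)
= (-9a + 1 - 45ac + 5c + 18ab - 2b)(3a + 2 + 8c)    [distributive law]
= -27a² - 18a - 72ac + 3a + 2 + 8c - 135a²c - 90ac - 360ac² + 15ac + 10c + 40c² + 54a²b + 36ab + 144abc - 6ab - 4b - 16bc    [distributive law]
= -27a² - 15a - 147ac + 2 + 18c - 135a²c - 360ac² + 40c² + 54a²b + 30ab + 144abc - 4b - 16bc    [combine like terms]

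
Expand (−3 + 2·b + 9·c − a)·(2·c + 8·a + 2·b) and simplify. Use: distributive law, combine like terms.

−6·c − 24·a − 6·b + 22·b·c + 14·a·b + 4·b^2 + 18·c^2 + 70·a·c − 8·a^2

(−3 + 2·b + 9·c − a)·(2·c + 8·a + 2·b)
= −6·c − 24·a − 6·b + 4·b·c + 16·a·b + 4·b^2 + 18·c^2 + 72·a·c + 18·b·c − 2·a·c − 8·a^2 − 2·a·b    [distributive law]
= −6·c − 24·a − 6·b + 22·b·c + 14·a·b + 4·b^2 + 18·c^2 + 70·a·c − 8·a^2    [combine like terms]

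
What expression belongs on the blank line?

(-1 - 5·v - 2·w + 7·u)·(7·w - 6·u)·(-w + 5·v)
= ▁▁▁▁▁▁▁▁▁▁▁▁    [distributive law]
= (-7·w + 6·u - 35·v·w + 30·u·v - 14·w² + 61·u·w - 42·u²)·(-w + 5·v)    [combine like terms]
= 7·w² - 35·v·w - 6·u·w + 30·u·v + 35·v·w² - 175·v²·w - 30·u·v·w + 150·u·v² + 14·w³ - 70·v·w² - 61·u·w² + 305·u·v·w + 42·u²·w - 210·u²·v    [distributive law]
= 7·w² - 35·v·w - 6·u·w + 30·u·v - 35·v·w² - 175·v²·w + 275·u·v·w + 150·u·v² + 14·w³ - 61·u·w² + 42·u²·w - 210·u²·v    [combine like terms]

By distributive law:

(-7·w + 6·u - 35·v·w + 30·u·v - 14·w² + 12·u·w + 49·u·w - 42·u²)·(-w + 5·v)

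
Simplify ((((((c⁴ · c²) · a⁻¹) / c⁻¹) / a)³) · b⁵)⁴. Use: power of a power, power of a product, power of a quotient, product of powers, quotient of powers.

a⁻²⁴b²⁰c⁸⁴

((((((c⁴ · c²) · a⁻¹) / c⁻¹) / a)³) · b⁵)⁴
= ((((((c⁴ · c²) · a⁻¹) / c⁻¹) / a)³)⁴) · ((b⁵)⁴)    [power of a product]
= (((((c⁴ · c²) · a⁻¹) / c⁻¹) / a)¹²) · ((b⁵)⁴)    [power of a power]
= (((((c⁴ · c²) · a⁻¹) / c⁻¹)¹²) / (a¹²)) · ((b⁵)⁴)    [power of a quotient]
= (((((c⁴ · c²) · a⁻¹)¹²) / ((c⁻¹)¹²)) / (a¹²)) · ((b⁵)⁴)    [power of a quotient]
= (((((c⁴ · c²)¹²) · ((a⁻¹)¹²)) / ((c⁻¹)¹²)) / (a¹²)) · ((b⁵)⁴)    [power of a product]
= ((((((c⁴)¹²) · ((c²)¹²)) · ((a⁻¹)¹²)) / ((c⁻¹)¹²)) / (a¹²)) · ((b⁵)⁴)    [power of a product]
= ((((c⁴⁸ · ((c²)¹²)) · ((a⁻¹)¹²)) / ((c⁻¹)¹²)) / (a¹²)) · ((b⁵)⁴)    [power of a power]
= ((((c⁴⁸ · c²⁴) · ((a⁻¹)¹²)) / ((c⁻¹)¹²)) / (a¹²)) · ((b⁵)⁴)    [power of a power]
= (((c⁷² · ((a⁻¹)¹²)) / ((c⁻¹)¹²)) / (a¹²)) · ((b⁵)⁴)    [product of powers]
= (((c⁷² · a⁻¹²) / ((c⁻¹)¹²)) / (a¹²)) · ((b⁵)⁴)    [power of a power]
= (((c⁷² · a⁻¹²) / c⁻¹²) / (a¹²)) · ((b⁵)⁴)    [power of a power]
= (((c⁷² · a⁻¹²) / c⁻¹²) / a¹²) · b²⁰    [power of a power]
= a⁻²⁴b²⁰c⁸⁴    [quotient of powers]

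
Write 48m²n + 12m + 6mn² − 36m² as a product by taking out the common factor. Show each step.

48m²n + 12m + 6mn² − 36m²
= 6(8m²n + 2m + mn² − 6m²)    [factor out 6]
= 6m(8mn + 2 + n² − 6m)    [factor out m]

6m(8mn + 2 + n² − 6m)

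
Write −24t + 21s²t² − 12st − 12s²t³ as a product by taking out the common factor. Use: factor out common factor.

−24t + 21s²t² − 12st − 12s²t³
= 3(−8t + 7s²t² − 4st − 4s²t³)    [factor out 3]
= 3t(−8 + 7s²t − 4s − 4s²t²)    [factor out t]

3t(−8 + 7s²t − 4s − 4s²t²)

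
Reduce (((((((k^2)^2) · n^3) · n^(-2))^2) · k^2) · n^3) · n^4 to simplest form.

k^10·n^9

(((((((k^2)^2) · n^3) · n^(-2))^2) · k^2) · n^3) · n^4
= (((((((k^2)^2) · n^3)^2) · ((n^(-2))^2)) · k^2) · n^3) · n^4    [power of a product]
= (((((((k^2)^2)^2) · ((n^3)^2)) · ((n^(-2))^2)) · k^2) · n^3) · n^4    [power of a product]
= ((((((k^2)^4) · ((n^3)^2)) · ((n^(-2))^2)) · k^2) · n^3) · n^4    [power of a power]
= ((((k^8 · ((n^3)^2)) · ((n^(-2))^2)) · k^2) · n^3) · n^4    [power of a power]
= ((((k^8 · n^6) · ((n^(-2))^2)) · k^2) · n^3) · n^4    [power of a power]
= ((((k^8 · n^6) · n^(-4)) · k^2) · n^3) · n^4    [power of a power]
= k^10·n^9    [product of powers]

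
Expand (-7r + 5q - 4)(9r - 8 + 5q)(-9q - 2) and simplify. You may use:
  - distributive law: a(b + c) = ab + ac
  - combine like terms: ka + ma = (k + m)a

567qr² + 126r² - 200qr - 40r - 90q²r + 490q² - 168q - 225q³ - 64

(-7r + 5q - 4)(9r - 8 + 5q)(-9q - 2)
= (-63r² + 56r - 35qr + 45qr - 40q + 25q² - 36r + 32 - 20q)(-9q - 2)    [distributive law]
= (-63r² + 20r + 10qr - 60q + 25q² + 32)(-9q - 2)    [combine like terms]
= 567qr² + 126r² - 180qr - 40r - 90q²r - 20qr + 540q² + 120q - 225q³ - 50q² - 288q - 64    [distributive law]
= 567qr² + 126r² - 200qr - 40r - 90q²r + 490q² - 168q - 225q³ - 64    [combine like terms]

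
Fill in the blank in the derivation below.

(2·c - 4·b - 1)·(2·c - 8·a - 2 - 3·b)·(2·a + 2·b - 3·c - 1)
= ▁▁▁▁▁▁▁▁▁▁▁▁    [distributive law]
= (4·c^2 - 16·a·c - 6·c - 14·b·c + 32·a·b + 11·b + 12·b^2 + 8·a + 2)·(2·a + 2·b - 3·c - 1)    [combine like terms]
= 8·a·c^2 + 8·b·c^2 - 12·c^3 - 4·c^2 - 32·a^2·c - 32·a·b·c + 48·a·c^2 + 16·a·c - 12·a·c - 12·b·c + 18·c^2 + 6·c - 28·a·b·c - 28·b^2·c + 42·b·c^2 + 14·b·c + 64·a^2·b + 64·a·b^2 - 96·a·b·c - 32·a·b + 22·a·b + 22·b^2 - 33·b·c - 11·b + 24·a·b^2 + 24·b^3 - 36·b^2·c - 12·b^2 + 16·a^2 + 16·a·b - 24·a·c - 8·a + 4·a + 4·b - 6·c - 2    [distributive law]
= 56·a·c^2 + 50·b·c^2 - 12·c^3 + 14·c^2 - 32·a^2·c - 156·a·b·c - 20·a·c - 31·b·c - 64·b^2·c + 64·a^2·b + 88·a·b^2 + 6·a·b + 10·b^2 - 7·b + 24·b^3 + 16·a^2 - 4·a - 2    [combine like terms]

Applying distributive law to the line above:

(4·c^2 - 16·a·c - 4·c - 6·b·c - 8·b·c + 32·a·b + 8·b + 12·b^2 - 2·c + 8·a + 2 + 3·b)·(2·a + 2·b - 3·c - 1)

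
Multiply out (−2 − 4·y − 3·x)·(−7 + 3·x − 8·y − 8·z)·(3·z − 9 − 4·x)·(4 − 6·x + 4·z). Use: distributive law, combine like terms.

−912·z − 1092·x·z − 216·z² − 504 − 8·x + 1230·x² + 1002·x²·z − 940·x·z² + 18·x³ − 2208·y·z − 568·x·y·z − 240·y·z² − 1584·y + 1240·x·y + 1512·x²·y + 192·z³ + 360·x²·y·z − 944·x·y·z² + 288·x³·y − 768·y²·z − 1088·x·y²·z + 384·y²·z² − 1152·y² + 1216·x·y² + 768·x²·y² + 384·y·z³ + 882·x³·z − 924·x²·z² − 216·x⁴ + 288·x·z³

(−2 − 4·y − 3·x)·(−7 + 3·x − 8·y − 8·z)·(3·z − 9 − 4·x)·(4 − 6·x + 4·z)
= (14 − 6·x + 16·y + 16·z + 28·y − 12·x·y + 32·y² + 32·y·z + 21·x − 9·x² + 24·x·y + 24·x·z)·(3·z − 9 − 4·x)·(4 − 6·x + 4·z)    [distributive law]
= (14 + 15·x + 44·y + 16·z + 12·x·y + 32·y² + 32·y·z − 9·x² + 24·x·z)·(3·z − 9 − 4·x)·(4 − 6·x + 4·z)    [combine like terms]
= (42·z − 126 − 56·x + 45·x·z − 135·x − 60·x² + 132·y·z − 396·y − 176·x·y + 48·z² − 144·z − 64·x·z + 36·x·y·z − 108·x·y − 48·x²·y + 96·y²·z − 288·y² − 128·x·y² + 96·y·z² − 288·y·z − 128·x·y·z − 27·x²·z + 81·x² + 36·x³ + 72·x·z² − 216·x·z − 96·x²·z)·(4 − 6·x + 4·z)    [distributive law]
= (−102·z − 126 − 191·x − 235·x·z + 21·x² − 156·y·z − 396·y − 284·x·y + 48·z² − 92·x·y·z − 48·x²·y + 96·y²·z − 288·y² − 128·x·y² + 96·y·z² − 123·x²·z + 36·x³ + 72·x·z²)·(4 − 6·x + 4·z)    [combine like terms]
= −408·z + 612·x·z − 408·z² − 504 + 756·x − 504·z − 764·x + 1146·x² − 764·x·z − 940·x·z + 1410·x²·z − 940·x·z² + 84·x² − 126·x³ + 84·x²·z − 624·y·z + 936·x·y·z − 624·y·z² − 1584·y + 2376·x·y − 1584·y·z − 1136·x·y + 1704·x²·y − 1136·x·y·z + 192·z² − 288·x·z² + 192·z³ − 368·x·y·z + 552·x²·y·z − 368·x·y·z² − 192·x²·y + 288·x³·y − 192·x²·y·z + 384·y²·z − 576·x·y²·z + 384·y²·z² − 1152·y² + 1728·x·y² − 1152·y²·z − 512·x·y² + 768·x²·y² − 512·x·y²·z + 384·y·z² − 576·x·y·z² + 384·y·z³ − 492·x²·z + 738·x³·z − 492·x²·z² + 144·x³ − 216·x⁴ + 144·x³·z + 288·x·z² − 432·x²·z² + 288·x·z³    [distributive law]
= −912·z − 1092·x·z − 216·z² − 504 − 8·x + 1230·x² + 1002·x²·z − 940·x·z² + 18·x³ − 2208·y·z − 568·x·y·z − 240·y·z² − 1584·y + 1240·x·y + 1512·x²·y + 192·z³ + 360·x²·y·z − 944·x·y·z² + 288·x³·y − 768·y²·z − 1088·x·y²·z + 384·y²·z² − 1152·y² + 1216·x·y² + 768·x²·y² + 384·y·z³ + 882·x³·z − 924·x²·z² − 216·x⁴ + 288·x·z³    [combine like terms]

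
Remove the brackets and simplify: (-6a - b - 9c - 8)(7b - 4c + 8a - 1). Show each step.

(-6a - b - 9c - 8)(7b - 4c + 8a - 1)
= -42ab + 24ac - 48a^2 + 6a - 7b^2 + 4bc - 8ab + b - 63bc + 36c^2 - 72ac + 9c - 56b + 32c - 64a + 8    [distributive law]
= -50ab - 48ac - 48a^2 - 58a - 7b^2 - 59bc - 55b + 36c^2 + 41c + 8    [combine like terms]

-50ab - 48ac - 48a^2 - 58a - 7b^2 - 59bc - 55b + 36c^2 + 41c + 8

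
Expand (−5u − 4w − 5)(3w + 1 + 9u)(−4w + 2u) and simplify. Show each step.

(−5u − 4w − 5)(3w + 1 + 9u)(−4w + 2u)
= (−15uw − 5u − 45u^2 − 12w^2 − 4w − 36uw − 15w − 5 − 45u)(−4w + 2u)    [distributive law]
= (−51uw − 50u − 45u^2 − 12w^2 − 19w − 5)(−4w + 2u)    [combine like terms]
= 204uw^2 − 102u^2w + 200uw − 100u^2 + 180u^2w − 90u^3 + 48w^3 − 24uw^2 + 76w^2 − 38uw + 20w − 10u    [distributive law]
= 180uw^2 + 78u^2w + 162uw − 100u^2 − 90u^3 + 48w^3 + 76w^2 + 20w − 10u    [combine like terms]

180uw^2 + 78u^2w + 162uw − 100u^2 − 90u^3 + 48w^3 + 76w^2 + 20w − 10u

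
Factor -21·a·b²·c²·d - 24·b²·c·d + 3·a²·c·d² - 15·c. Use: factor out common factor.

3·c(-7·a·b²·c·d - 8·b²·d + a²·d² - 5)

-21·a·b²·c²·d - 24·b²·c·d + 3·a²·c·d² - 15·c
= 3(-7·a·b²·c²·d - 8·b²·c·d + a²·c·d² - 5·c)    [factor out 3]
= 3·c(-7·a·b²·c·d - 8·b²·d + a²·d² - 5)    [factor out c]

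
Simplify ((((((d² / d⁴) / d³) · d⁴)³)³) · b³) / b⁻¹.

b⁴d⁻⁹

((((((d² / d⁴) / d³) · d⁴)³)³) · b³) / b⁻¹
= (((((d² / d⁴) / d³) · d⁴)⁹) · b³) / b⁻¹    [power of a power]
= (((((d² / d⁴) / d³)⁹) · ((d⁴)⁹)) · b³) / b⁻¹    [power of a product]
= (((((d² / d⁴)⁹) / ((d³)⁹)) · ((d⁴)⁹)) · b³) / b⁻¹    [power of a quotient]
= ((((((d²)⁹) / ((d⁴)⁹)) / ((d³)⁹)) · ((d⁴)⁹)) · b³) / b⁻¹    [power of a quotient]
= ((((d¹⁸ / ((d⁴)⁹)) / ((d³)⁹)) · ((d⁴)⁹)) · b³) / b⁻¹    [power of a power]
= ((((d¹⁸ / d³⁶) / ((d³)⁹)) · ((d⁴)⁹)) · b³) / b⁻¹    [power of a power]
= (((d⁻¹⁸ / ((d³)⁹)) · ((d⁴)⁹)) · b³) / b⁻¹    [quotient of powers]
= (((d⁻¹⁸ / d²⁷) · ((d⁴)⁹)) · b³) / b⁻¹    [power of a power]
= ((d⁻⁴⁵ · ((d⁴)⁹)) · b³) / b⁻¹    [quotient of powers]
= ((d⁻⁴⁵ · d³⁶) · b³) / b⁻¹    [power of a power]
= (d⁻⁹ · b³) / b⁻¹    [product of powers]
= b⁴d⁻⁹    [quotient of powers]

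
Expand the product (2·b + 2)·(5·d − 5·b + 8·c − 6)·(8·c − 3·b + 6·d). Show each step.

176·b·c·d − 90·b²·d + 60·b·d² − 128·b²·c + 30·b³ + 128·b·c² − 224·b·c + 66·b² − 162·b·d + 176·c·d + 60·d² + 128·c² − 96·c + 36·b − 72·d

(2·b + 2)·(5·d − 5·b + 8·c − 6)·(8·c − 3·b + 6·d)
= (10·b·d − 10·b² + 16·b·c − 12·b + 10·d − 10·b + 16·c − 12)·(8·c − 3·b + 6·d)    [distributive law]
= (10·b·d − 10·b² + 16·b·c − 22·b + 10·d + 16·c − 12)·(8·c − 3·b + 6·d)    [combine like terms]
= 80·b·c·d − 30·b²·d + 60·b·d² − 80·b²·c + 30·b³ − 60·b²·d + 128·b·c² − 48·b²·c + 96·b·c·d − 176·b·c + 66·b² − 132·b·d + 80·c·d − 30·b·d + 60·d² + 128·c² − 48·b·c + 96·c·d − 96·c + 36·b − 72·d    [distributive law]
= 176·b·c·d − 90·b²·d + 60·b·d² − 128·b²·c + 30·b³ + 128·b·c² − 224·b·c + 66·b² − 162·b·d + 176·c·d + 60·d² + 128·c² − 96·c + 36·b − 72·d    [combine like terms]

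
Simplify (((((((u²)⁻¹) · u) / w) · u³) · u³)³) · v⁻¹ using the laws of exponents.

(((((((u²)⁻¹) · u) / w) · u³) · u³)³) · v⁻¹
= (((((((u²)⁻¹) · u) / w) · u³)³) · ((u³)³)) · v⁻¹    [power of a product]
= (((((((u²)⁻¹) · u) / w)³) · ((u³)³)) · ((u³)³)) · v⁻¹    [power of a product]
= (((((((u²)⁻¹) · u)³) / (w³)) · ((u³)³)) · ((u³)³)) · v⁻¹    [power of a quotient]
= (((((((u²)⁻¹)³) · (u³)) / (w³)) · ((u³)³)) · ((u³)³)) · v⁻¹    [power of a product]
= ((((((u²)⁻³) · (u³)) / (w³)) · ((u³)³)) · ((u³)³)) · v⁻¹    [power of a power]
= ((((u⁻⁶ · (u³)) / (w³)) · ((u³)³)) · ((u³)³)) · v⁻¹    [power of a power]
= (((u⁻³ / (w³)) · ((u³)³)) · ((u³)³)) · v⁻¹    [product of powers]
= (((u⁻³ / w³) · u⁹) · ((u³)³)) · v⁻¹    [power of a power]
= (((u⁻³ / w³) · u⁹) · u⁹) · v⁻¹    [power of a power]
= u¹⁵·v⁻¹·w⁻³    [quotient of powers; product of powers]

u¹⁵·v⁻¹·w⁻³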